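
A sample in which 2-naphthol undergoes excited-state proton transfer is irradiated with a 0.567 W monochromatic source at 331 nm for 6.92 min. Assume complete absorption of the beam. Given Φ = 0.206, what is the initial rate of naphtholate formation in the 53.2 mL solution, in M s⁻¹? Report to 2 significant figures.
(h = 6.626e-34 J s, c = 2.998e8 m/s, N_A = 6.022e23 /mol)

6.1e-6 M s⁻¹

Photon energy at 331 nm: hc/λ = (6.626e-34)(2.998e8)/(331e-9) = 6.001e-19 J.
Energy delivered: (0.567 W)(415.2 s) = 235.4 J.
Photons incident: 235.4 / 6.001e-19 = 3.923e20, i.e. 3.923e20/6.022e23 = 6.514e-4 mol.
Product formed: 0.206 × 6.514e-4 = 1.342e-4 mol.
Rate: 1.342e-4 mol / (415.2 s × 0.0532 L) = 6.1e-6 M s⁻¹.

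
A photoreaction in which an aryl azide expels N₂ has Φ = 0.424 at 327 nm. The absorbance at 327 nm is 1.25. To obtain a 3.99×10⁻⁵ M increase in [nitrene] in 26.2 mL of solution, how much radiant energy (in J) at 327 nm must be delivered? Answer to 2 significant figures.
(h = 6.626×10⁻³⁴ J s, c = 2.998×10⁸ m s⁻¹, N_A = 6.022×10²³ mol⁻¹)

0.96 J

Product: (3.99×10⁻⁵ M)(0.0262 L) = 1.045×10⁻⁶ mol.
Photons that must be absorbed: 1.045×10⁻⁶ / 0.424 = 2.465×10⁻⁶ mol.
Fraction absorbed: 1 − 10^(−1.25) = 0.9438.
Incident photons needed: 2.465×10⁻⁶ / 0.9438 = 2.612×10⁻⁶ mol.
Photon energy: hc/λ = 6.075×10⁻¹⁹ J; per mole, 3.658×10⁵ J mol⁻¹.
Energy required: 2.612×10⁻⁶ × 3.658×10⁵ = 0.96 J.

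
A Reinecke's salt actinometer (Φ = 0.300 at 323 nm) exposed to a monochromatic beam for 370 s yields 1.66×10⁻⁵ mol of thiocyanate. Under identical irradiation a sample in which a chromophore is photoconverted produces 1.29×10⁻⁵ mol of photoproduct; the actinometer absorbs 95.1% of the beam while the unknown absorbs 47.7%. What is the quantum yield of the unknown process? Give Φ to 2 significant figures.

Photons absorbed by the actinometer: 1.66×10⁻⁵ / 0.300 = 5.533×10⁻⁵ mol.
Incident flux: 5.533×10⁻⁵ / 0.951 = 5.818×10⁻⁵ einstein.
Absorbed by unknown: 0.477 × 5.818×10⁻⁵ = 2.775×10⁻⁵ mol.
Φ(unknown) = 1.29×10⁻⁵ / 2.775×10⁻⁵ = 0.46.

Φ = 0.46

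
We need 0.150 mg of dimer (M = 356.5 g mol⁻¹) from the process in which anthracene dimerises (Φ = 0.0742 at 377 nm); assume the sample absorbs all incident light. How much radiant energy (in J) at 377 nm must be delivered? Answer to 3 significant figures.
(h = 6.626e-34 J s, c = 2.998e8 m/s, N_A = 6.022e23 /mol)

1.80 J

Product: 0.150 mg / 356.5 g mol⁻¹ = 4.208e-7 mol.
Photons that must be absorbed: 4.208e-7 / 0.0742 = 5.671e-6 mol.
Photon energy: hc/λ = 5.269e-19 J; per mole, 3.173e5 J mol⁻¹.
Energy required: 5.671e-6 × 3.173e5 = 1.80 J.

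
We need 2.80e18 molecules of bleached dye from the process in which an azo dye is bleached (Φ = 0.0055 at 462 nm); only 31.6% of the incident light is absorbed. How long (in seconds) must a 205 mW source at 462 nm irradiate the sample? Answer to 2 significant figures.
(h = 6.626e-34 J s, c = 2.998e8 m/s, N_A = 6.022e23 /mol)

t ≈ 3400 s

Product: 2.80e18 / 6.022e23 = 4.650e-6 mol.
Photons that must be absorbed: 4.650e-6 / 0.0055 = 8.455e-4 mol.
Incident photons needed: 8.455e-4 / 0.316 = 0.002676 mol.
Photon energy: hc/λ = 4.300e-19 J; per mole, 2.589e5 J mol⁻¹.
Energy required: 0.002676 × 2.589e5 = 692.8 J.
Time: 692.8 J / 0.205 W = 3400 s.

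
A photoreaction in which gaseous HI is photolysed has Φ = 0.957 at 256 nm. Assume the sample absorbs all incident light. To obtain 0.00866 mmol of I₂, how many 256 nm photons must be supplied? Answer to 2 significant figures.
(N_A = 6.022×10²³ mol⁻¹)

5.4×10¹⁸ photons

Product: 0.00866 mmol = 8.66×10⁻⁶ mol.
Photons that must be absorbed: 8.66×10⁻⁶ / 0.957 = 9.049×10⁻⁶ mol.
Photon count: 9.049×10⁻⁶ × 6.022×10²³ = 5.4×10¹⁸.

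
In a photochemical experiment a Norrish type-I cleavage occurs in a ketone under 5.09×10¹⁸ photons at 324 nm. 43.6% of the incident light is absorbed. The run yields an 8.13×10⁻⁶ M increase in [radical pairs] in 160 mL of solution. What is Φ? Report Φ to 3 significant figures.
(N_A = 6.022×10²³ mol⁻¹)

Product: (8.13×10⁻⁶ M)(0.16 L) = 1.301×10⁻⁶ mol.
Moles of photons: 5.09×10¹⁸ / 6.022×10²³ = 8.452×10⁻⁶ mol.
Photons absorbed: 0.436 × 8.452×10⁻⁶ = 3.685×10⁻⁶ mol.
Φ = 1.301×10⁻⁶ mol / 3.685×10⁻⁶ mol photons = 0.353.

Φ = 0.353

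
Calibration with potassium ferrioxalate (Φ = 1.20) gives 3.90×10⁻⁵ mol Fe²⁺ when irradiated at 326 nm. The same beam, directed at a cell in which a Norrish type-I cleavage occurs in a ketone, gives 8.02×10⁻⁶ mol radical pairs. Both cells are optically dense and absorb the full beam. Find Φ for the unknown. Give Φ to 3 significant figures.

Φ = 0.247

Photons absorbed by the actinometer: 3.90×10⁻⁵ / 1.20 = 3.250×10⁻⁵ mol.
Φ(unknown) = 8.02×10⁻⁶ / 3.250×10⁻⁵ = 0.247.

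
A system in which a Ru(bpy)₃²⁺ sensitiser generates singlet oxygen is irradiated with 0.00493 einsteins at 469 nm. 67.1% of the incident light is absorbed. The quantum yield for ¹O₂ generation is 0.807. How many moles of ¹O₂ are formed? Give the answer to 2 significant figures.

0.0027 mol

Photons absorbed: 0.671 × 0.00493 = 0.003308 mol.
Product: Φ × n_abs = 0.807 × 0.003308 = 0.002670 mol.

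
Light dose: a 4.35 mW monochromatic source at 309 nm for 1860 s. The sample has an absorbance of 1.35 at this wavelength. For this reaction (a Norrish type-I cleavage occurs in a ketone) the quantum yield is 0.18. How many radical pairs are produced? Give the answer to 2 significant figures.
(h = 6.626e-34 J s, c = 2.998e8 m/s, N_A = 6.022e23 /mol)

Photon energy at 309 nm: hc/λ = (6.626e-34)(2.998e8)/(309e-9) = 6.429e-19 J.
Energy delivered: (4.35 mW)(1860 s) = 8.091 J.
Photons incident: 8.091 / 6.429e-19 = 1.259e19, i.e. 1.259e19/6.022e23 = 2.091e-5 mol.
Fraction absorbed: 1 − 10^(−1.35) = 0.9553.
Photons absorbed: 0.9553 × 2.091e-5 = 1.998e-5 mol.
Product: Φ × n_abs = 0.18 × 1.998e-5 = 3.596e-6 mol.
As a count: 3.596e-6 × 6.022e23 = 2.2e18.

2.2e18 radical pairs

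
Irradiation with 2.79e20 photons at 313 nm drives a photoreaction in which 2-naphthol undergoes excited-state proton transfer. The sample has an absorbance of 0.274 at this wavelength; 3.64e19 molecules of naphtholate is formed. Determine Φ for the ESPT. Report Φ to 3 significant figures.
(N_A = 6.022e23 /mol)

Product: 3.64e19 / 6.022e23 = 6.045e-5 mol.
Moles of photons: 2.79e20 / 6.022e23 = 4.633e-4 mol.
Fraction absorbed: 1 − 10^(−0.274) = 0.4679.
Photons absorbed: 0.4679 × 4.633e-4 = 2.168e-4 mol.
Φ = 6.045e-5 mol / 2.168e-4 mol photons = 0.279.

Φ = 0.279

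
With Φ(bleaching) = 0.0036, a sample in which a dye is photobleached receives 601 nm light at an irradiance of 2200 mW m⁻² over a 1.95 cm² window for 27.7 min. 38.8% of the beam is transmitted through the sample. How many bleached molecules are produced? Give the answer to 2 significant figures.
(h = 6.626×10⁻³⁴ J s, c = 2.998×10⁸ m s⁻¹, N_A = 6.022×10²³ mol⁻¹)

4.8×10¹⁵ bleached molecules

Photon energy at 601 nm: hc/λ = (6.626×10⁻³⁴)(2.998×10⁸)/(601×10⁻⁹) = 3.305×10⁻¹⁹ J.
Energy delivered: (2200 mW m⁻²)(1.95×10⁻⁴ m²)(1662 s) = 0.7130 J.
Photons incident: 0.7130 / 3.305×10⁻¹⁹ = 2.157×10¹⁸, i.e. 2.157×10¹⁸/6.022×10²³ = 3.582×10⁻⁶ mol.
Fraction absorbed: 1 − 38.8/100 = 0.6120.
Photons absorbed: 0.6120 × 3.582×10⁻⁶ = 2.192×10⁻⁶ mol.
Product: Φ × n_abs = 0.0036 × 2.192×10⁻⁶ = 7.891×10⁻⁹ mol.
As a count: 7.891×10⁻⁹ × 6.022×10²³ = 4.8×10¹⁵.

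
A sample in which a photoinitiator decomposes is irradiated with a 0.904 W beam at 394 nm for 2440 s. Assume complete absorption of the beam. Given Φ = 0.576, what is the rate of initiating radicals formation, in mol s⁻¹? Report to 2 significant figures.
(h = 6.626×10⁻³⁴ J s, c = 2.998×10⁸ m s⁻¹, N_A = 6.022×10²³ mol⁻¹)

1.7×10⁻⁶ mol s⁻¹

Photon energy at 394 nm: hc/λ = (6.626×10⁻³⁴)(2.998×10⁸)/(394×10⁻⁹) = 5.042×10⁻¹⁹ J.
Energy delivered: (0.904 W)(2440 s) = 2206 J.
Photons incident: 2206 / 5.042×10⁻¹⁹ = 4.375×10²¹, i.e. 4.375×10²¹/6.022×10²³ = 0.007265 mol.
Product formed: 0.576 × 0.007265 = 0.004185 mol.
Rate: 0.004185 / 2440 s = 1.7×10⁻⁶ mol s⁻¹.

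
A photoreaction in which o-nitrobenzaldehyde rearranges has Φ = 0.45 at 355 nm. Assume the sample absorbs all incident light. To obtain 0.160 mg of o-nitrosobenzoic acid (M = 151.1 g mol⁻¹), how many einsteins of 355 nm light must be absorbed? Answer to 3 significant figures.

Product: 0.160 mg / 151.1 g mol⁻¹ = 1.059×10⁻⁶ mol.
Photons that must be absorbed: 1.059×10⁻⁶ / 0.45 = 2.353×10⁻⁶ mol.

2.35×10⁻⁶ einstein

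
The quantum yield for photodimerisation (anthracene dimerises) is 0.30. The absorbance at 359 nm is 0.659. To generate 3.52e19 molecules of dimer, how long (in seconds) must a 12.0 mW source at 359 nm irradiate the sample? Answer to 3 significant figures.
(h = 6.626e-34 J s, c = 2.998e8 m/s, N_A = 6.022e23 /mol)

Product: 3.52e19 / 6.022e23 = 5.845e-5 mol.
Photons that must be absorbed: 5.845e-5 / 0.30 = 1.948e-4 mol.
Fraction absorbed: 1 − 10^(−0.659) = 0.7807.
Incident photons needed: 1.948e-4 / 0.7807 = 2.495e-4 mol.
Photon energy: hc/λ = 5.533e-19 J; per mole, 3.332e5 J mol⁻¹.
Energy required: 2.495e-4 × 3.332e5 = 83.13 J.
Time: 83.13 J / 0.012 W = 6930 s.

t ≈ 6930 s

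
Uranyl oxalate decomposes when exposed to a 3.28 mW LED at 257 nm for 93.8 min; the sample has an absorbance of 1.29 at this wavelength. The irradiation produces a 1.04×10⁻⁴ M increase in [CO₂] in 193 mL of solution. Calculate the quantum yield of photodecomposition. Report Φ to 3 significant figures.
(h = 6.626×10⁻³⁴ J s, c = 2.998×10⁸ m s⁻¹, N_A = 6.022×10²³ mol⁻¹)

Φ = 0.533

Product: (1.04×10⁻⁴ M)(0.193 L) = 2.007×10⁻⁵ mol.
Photon energy at 257 nm: hc/λ = (6.626×10⁻³⁴)(2.998×10⁸)/(257×10⁻⁹) = 7.729×10⁻¹⁹ J.
Energy delivered: (3.28 mW)(5628 s) = 18.46 J.
Photons incident: 18.46 / 7.729×10⁻¹⁹ = 2.388×10¹⁹, i.e. 2.388×10¹⁹/6.022×10²³ = 3.965×10⁻⁵ mol.
Fraction absorbed: 1 − 10^(−1.29) = 0.9487.
Photons absorbed: 0.9487 × 3.965×10⁻⁵ = 3.762×10⁻⁵ mol.
Φ = 2.007×10⁻⁵ mol / 3.762×10⁻⁵ mol photons = 0.533.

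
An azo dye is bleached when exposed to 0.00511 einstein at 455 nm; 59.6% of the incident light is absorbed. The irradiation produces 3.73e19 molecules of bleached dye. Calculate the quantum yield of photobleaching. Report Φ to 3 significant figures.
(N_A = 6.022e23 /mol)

Product: 3.73e19 / 6.022e23 = 6.194e-5 mol.
Photons absorbed: 0.596 × 0.00511 = 0.003046 mol.
Φ = 6.194e-5 mol / 0.003046 mol photons = 0.0203.

Φ = 0.0203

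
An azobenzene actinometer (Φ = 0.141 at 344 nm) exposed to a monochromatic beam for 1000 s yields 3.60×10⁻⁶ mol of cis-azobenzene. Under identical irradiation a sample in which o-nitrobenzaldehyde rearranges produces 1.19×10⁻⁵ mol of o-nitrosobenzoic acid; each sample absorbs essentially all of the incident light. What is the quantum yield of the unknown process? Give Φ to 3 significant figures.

Photons absorbed by the actinometer: 3.60×10⁻⁶ / 0.141 = 2.553×10⁻⁵ mol.
Φ(unknown) = 1.19×10⁻⁵ / 2.553×10⁻⁵ = 0.466.

Φ = 0.466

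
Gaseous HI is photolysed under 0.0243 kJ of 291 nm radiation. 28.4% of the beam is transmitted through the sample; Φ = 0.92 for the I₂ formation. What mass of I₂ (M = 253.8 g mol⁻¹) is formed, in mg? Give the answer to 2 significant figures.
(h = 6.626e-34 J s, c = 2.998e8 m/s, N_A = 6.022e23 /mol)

Photon energy at 291 nm: hc/λ = (6.626e-34)(2.998e8)/(291e-9) = 6.826e-19 J.
Incident energy: 0.0243 kJ = 24.3 J.
Photons incident: 24.3 / 6.826e-19 = 3.560e19, i.e. 3.560e19/6.022e23 = 5.912e-5 mol.
Fraction absorbed: 1 − 28.4/100 = 0.7160.
Photons absorbed: 0.7160 × 5.912e-5 = 4.233e-5 mol.
Product: Φ × n_abs = 0.92 × 4.233e-5 = 3.894e-5 mol.
Mass: 3.894e-5 × 253.8 = 0.009883 g = 9.9 mg.

9.9 mg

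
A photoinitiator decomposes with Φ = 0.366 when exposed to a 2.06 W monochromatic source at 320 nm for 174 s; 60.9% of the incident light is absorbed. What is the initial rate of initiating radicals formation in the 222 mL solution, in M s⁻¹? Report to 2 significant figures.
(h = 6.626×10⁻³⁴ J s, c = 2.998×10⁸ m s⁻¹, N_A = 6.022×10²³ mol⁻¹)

5.5×10⁻⁶ M s⁻¹

Photon energy at 320 nm: hc/λ = (6.626×10⁻³⁴)(2.998×10⁸)/(320×10⁻⁹) = 6.208×10⁻¹⁹ J.
Energy delivered: (2.06 W)(174 s) = 358.4 J.
Photons incident: 358.4 / 6.208×10⁻¹⁹ = 5.773×10²⁰, i.e. 5.773×10²⁰/6.022×10²³ = 9.587×10⁻⁴ mol.
Photons absorbed: 0.609 × 9.587×10⁻⁴ = 5.838×10⁻⁴ mol.
Product formed: 0.366 × 5.838×10⁻⁴ = 2.137×10⁻⁴ mol.
Rate: 2.137×10⁻⁴ mol / (174 s × 0.222 L) = 5.5×10⁻⁶ M s⁻¹.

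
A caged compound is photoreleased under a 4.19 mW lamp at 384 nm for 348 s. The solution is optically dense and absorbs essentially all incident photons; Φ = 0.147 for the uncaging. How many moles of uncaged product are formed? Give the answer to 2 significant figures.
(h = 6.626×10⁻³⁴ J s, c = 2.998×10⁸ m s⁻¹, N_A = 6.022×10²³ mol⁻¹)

Photon energy at 384 nm: hc/λ = (6.626×10⁻³⁴)(2.998×10⁸)/(384×10⁻⁹) = 5.173×10⁻¹⁹ J.
Energy delivered: (4.19 mW)(348 s) = 1.458 J.
Photons incident: 1.458 / 5.173×10⁻¹⁹ = 2.818×10¹⁸, i.e. 2.818×10¹⁸/6.022×10²³ = 4.680×10⁻⁶ mol.
Product: Φ × n_abs = 0.147 × 4.680×10⁻⁶ = 6.880×10⁻⁷ mol.

6.9×10⁻⁷ mol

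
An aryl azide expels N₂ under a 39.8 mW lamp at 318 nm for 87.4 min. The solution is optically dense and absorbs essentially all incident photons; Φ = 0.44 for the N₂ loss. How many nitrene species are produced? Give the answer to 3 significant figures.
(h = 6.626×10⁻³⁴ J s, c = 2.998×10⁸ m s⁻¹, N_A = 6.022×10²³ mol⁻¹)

1.47×10²⁰ species

Photon energy at 318 nm: hc/λ = (6.626×10⁻³⁴)(2.998×10⁸)/(318×10⁻⁹) = 6.247×10⁻¹⁹ J.
Energy delivered: (39.8 mW)(5244 s) = 208.7 J.
Photons incident: 208.7 / 6.247×10⁻¹⁹ = 3.341×10²⁰, i.e. 3.341×10²⁰/6.022×10²³ = 5.548×10⁻⁴ mol.
Product: Φ × n_abs = 0.44 × 5.548×10⁻⁴ = 2.441×10⁻⁴ mol.
As a count: 2.441×10⁻⁴ × 6.022×10²³ = 1.47×10²⁰.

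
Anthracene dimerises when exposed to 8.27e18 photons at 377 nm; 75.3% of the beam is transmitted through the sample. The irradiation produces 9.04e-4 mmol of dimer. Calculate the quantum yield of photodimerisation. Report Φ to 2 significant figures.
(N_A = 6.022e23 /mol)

Φ = 0.27

Product: 9.04e-4 mmol = 9.04e-7 mol.
Moles of photons: 8.27e18 / 6.022e23 = 1.373e-5 mol.
Fraction absorbed: 1 − 75.3/100 = 0.2470.
Photons absorbed: 0.2470 × 1.373e-5 = 3.391e-6 mol.
Φ = 9.04e-7 mol / 3.391e-6 mol photons = 0.27.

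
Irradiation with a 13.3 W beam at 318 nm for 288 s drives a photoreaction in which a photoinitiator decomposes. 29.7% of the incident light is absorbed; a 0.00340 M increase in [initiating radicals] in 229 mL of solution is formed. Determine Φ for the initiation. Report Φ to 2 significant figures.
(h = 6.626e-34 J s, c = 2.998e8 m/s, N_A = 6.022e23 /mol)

Product: (0.00340 M)(0.229 L) = 7.786e-4 mol.
Photon energy at 318 nm: hc/λ = (6.626e-34)(2.998e8)/(318e-9) = 6.247e-19 J.
Energy delivered: (13.3 W)(288 s) = 3830 J.
Photons incident: 3830 / 6.247e-19 = 6.131e21, i.e. 6.131e21/6.022e23 = 0.01018 mol.
Photons absorbed: 0.297 × 0.01018 = 0.003023 mol.
Φ = 7.786e-4 mol / 0.003023 mol photons = 0.26.

Φ = 0.26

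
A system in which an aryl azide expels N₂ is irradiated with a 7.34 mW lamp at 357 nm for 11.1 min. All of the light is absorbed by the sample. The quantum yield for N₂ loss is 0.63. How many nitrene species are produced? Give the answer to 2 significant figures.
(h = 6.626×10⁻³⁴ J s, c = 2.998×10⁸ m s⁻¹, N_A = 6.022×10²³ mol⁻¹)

5.5×10¹⁸ species

Photon energy at 357 nm: hc/λ = (6.626×10⁻³⁴)(2.998×10⁸)/(357×10⁻⁹) = 5.564×10⁻¹⁹ J.
Energy delivered: (7.34 mW)(666 s) = 4.888 J.
Photons incident: 4.888 / 5.564×10⁻¹⁹ = 8.785×10¹⁸, i.e. 8.785×10¹⁸/6.022×10²³ = 1.459×10⁻⁵ mol.
Product: Φ × n_abs = 0.63 × 1.459×10⁻⁵ = 9.192×10⁻⁶ mol.
As a count: 9.192×10⁻⁶ × 6.022×10²³ = 5.5×10¹⁸.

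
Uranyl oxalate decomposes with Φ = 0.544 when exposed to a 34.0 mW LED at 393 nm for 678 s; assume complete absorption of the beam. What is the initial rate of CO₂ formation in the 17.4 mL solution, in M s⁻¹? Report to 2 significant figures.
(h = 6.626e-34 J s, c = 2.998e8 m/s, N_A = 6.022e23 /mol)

3.5e-6 M s⁻¹

Photon energy at 393 nm: hc/λ = (6.626e-34)(2.998e8)/(393e-9) = 5.055e-19 J.
Energy delivered: (34.0 mW)(678 s) = 23.05 J.
Photons incident: 23.05 / 5.055e-19 = 4.560e19, i.e. 4.560e19/6.022e23 = 7.572e-5 mol.
Product formed: 0.544 × 7.572e-5 = 4.119e-5 mol.
Rate: 4.119e-5 mol / (678 s × 0.0174 L) = 3.5e-6 M s⁻¹.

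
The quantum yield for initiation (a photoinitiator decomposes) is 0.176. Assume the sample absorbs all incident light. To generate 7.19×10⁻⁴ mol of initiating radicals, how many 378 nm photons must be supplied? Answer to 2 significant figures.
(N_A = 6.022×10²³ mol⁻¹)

2.5×10²¹ photons

Photons that must be absorbed: 7.19×10⁻⁴ / 0.176 = 0.004085 mol.
Photon count: 0.004085 × 6.022×10²³ = 2.5×10²¹.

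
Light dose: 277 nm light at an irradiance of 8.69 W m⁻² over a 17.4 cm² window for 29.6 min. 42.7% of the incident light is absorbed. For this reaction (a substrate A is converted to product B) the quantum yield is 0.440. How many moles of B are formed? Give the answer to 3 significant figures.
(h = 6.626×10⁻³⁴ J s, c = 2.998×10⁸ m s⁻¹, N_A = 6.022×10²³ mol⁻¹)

Photon energy at 277 nm: hc/λ = (6.626×10⁻³⁴)(2.998×10⁸)/(277×10⁻⁹) = 7.171×10⁻¹⁹ J.
Energy delivered: (8.69 W m⁻²)(17.4×10⁻⁴ m²)(1776 s) = 26.85 J.
Photons incident: 26.85 / 7.171×10⁻¹⁹ = 3.744×10¹⁹, i.e. 3.744×10¹⁹/6.022×10²³ = 6.217×10⁻⁵ mol.
Photons absorbed: 0.427 × 6.217×10⁻⁵ = 2.655×10⁻⁵ mol.
Product: Φ × n_abs = 0.440 × 2.655×10⁻⁵ = 1.168×10⁻⁵ mol.

1.17×10⁻⁵ mol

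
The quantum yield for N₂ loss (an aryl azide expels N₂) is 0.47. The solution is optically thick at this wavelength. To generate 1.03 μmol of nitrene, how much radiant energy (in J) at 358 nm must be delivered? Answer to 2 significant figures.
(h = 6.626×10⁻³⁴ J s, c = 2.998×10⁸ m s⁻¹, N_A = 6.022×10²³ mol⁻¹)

Product: 1.03 μmol = 1.03×10⁻⁶ mol.
Photons that must be absorbed: 1.03×10⁻⁶ / 0.47 = 2.191×10⁻⁶ mol.
Photon energy: hc/λ = 5.549×10⁻¹⁹ J; per mole, 3.342×10⁵ J mol⁻¹.
Energy required: 2.191×10⁻⁶ × 3.342×10⁵ = 0.73 J.

0.73 J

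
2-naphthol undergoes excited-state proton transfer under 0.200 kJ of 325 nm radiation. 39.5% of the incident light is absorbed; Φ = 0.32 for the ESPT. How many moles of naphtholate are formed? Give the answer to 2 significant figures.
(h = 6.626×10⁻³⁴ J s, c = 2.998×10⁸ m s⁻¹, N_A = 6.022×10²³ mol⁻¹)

6.9×10⁻⁵ mol

Photon energy at 325 nm: hc/λ = (6.626×10⁻³⁴)(2.998×10⁸)/(325×10⁻⁹) = 6.112×10⁻¹⁹ J.
Incident energy: 0.200 kJ = 200 J.
Photons incident: 200 / 6.112×10⁻¹⁹ = 3.272×10²⁰, i.e. 3.272×10²⁰/6.022×10²³ = 5.433×10⁻⁴ mol.
Photons absorbed: 0.395 × 5.433×10⁻⁴ = 2.146×10⁻⁴ mol.
Product: Φ × n_abs = 0.32 × 2.146×10⁻⁴ = 6.867×10⁻⁵ mol.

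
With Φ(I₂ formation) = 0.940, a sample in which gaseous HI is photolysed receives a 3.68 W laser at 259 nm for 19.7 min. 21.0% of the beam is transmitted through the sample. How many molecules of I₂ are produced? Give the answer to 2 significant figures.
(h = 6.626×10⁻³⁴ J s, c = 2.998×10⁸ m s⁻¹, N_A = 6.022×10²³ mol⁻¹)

4.2×10²¹ molecules

Photon energy at 259 nm: hc/λ = (6.626×10⁻³⁴)(2.998×10⁸)/(259×10⁻⁹) = 7.670×10⁻¹⁹ J.
Energy delivered: (3.68 W)(1182 s) = 4350 J.
Photons incident: 4350 / 7.670×10⁻¹⁹ = 5.671×10²¹, i.e. 5.671×10²¹/6.022×10²³ = 0.009417 mol.
Fraction absorbed: 1 − 21.0/100 = 0.7900.
Photons absorbed: 0.7900 × 0.009417 = 0.007439 mol.
Product: Φ × n_abs = 0.940 × 0.007439 = 0.006993 mol.
As a count: 0.006993 × 6.022×10²³ = 4.2×10²¹.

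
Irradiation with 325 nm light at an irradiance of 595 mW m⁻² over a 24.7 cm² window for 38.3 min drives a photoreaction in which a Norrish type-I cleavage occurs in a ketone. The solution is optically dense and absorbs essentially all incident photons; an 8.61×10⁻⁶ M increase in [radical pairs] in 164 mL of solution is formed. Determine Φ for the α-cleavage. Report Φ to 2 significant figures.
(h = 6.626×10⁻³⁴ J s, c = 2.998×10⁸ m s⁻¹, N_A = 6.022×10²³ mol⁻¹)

Product: (8.61×10⁻⁶ M)(0.164 L) = 1.412×10⁻⁶ mol.
Photon energy at 325 nm: hc/λ = (6.626×10⁻³⁴)(2.998×10⁸)/(325×10⁻⁹) = 6.112×10⁻¹⁹ J.
Energy delivered: (595 mW m⁻²)(24.7×10⁻⁴ m²)(2298 s) = 3.377 J.
Photons incident: 3.377 / 6.112×10⁻¹⁹ = 5.525×10¹⁸, i.e. 5.525×10¹⁸/6.022×10²³ = 9.175×10⁻⁶ mol.
Φ = 1.412×10⁻⁶ mol / 9.175×10⁻⁶ mol photons = 0.15.

Φ = 0.15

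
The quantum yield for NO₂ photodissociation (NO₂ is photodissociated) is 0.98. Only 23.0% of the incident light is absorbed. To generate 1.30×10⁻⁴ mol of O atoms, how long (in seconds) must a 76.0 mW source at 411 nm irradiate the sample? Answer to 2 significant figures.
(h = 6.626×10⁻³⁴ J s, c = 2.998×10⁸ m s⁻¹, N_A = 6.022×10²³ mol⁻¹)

t ≈ 2200 s

Photons that must be absorbed: 1.30×10⁻⁴ / 0.98 = 1.327×10⁻⁴ mol.
Incident photons needed: 1.327×10⁻⁴ / 0.230 = 5.770×10⁻⁴ mol.
Photon energy: hc/λ = 4.833×10⁻¹⁹ J; per mole, 2.910×10⁵ J mol⁻¹.
Energy required: 5.770×10⁻⁴ × 2.910×10⁵ = 167.9 J.
Time: 167.9 J / 0.076 W = 2200 s.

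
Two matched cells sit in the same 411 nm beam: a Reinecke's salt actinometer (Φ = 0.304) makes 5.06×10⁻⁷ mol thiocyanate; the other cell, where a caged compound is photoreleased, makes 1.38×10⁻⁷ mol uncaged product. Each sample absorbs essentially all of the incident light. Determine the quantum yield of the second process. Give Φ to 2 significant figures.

Φ = 0.083

Photons absorbed by the actinometer: 5.06×10⁻⁷ / 0.304 = 1.664×10⁻⁶ mol.
Φ(unknown) = 1.38×10⁻⁷ / 1.664×10⁻⁶ = 0.083.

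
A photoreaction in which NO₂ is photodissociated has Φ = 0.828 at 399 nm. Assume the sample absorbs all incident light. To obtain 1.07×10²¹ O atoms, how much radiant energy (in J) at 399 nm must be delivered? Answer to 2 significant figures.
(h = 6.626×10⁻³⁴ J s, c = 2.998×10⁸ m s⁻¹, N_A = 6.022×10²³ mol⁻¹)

640 J

Product: 1.07×10²¹ / 6.022×10²³ = 0.001777 mol.
Photons that must be absorbed: 0.001777 / 0.828 = 0.002146 mol.
Photon energy: hc/λ = 4.979×10⁻¹⁹ J; per mole, 2.998×10⁵ J mol⁻¹.
Energy required: 0.002146 × 2.998×10⁵ = 640 J.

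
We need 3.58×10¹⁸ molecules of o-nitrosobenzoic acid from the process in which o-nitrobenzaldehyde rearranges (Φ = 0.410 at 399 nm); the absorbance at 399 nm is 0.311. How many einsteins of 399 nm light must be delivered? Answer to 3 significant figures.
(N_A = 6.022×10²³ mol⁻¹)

2.84×10⁻⁵ einstein

Product: 3.58×10¹⁸ / 6.022×10²³ = 5.945×10⁻⁶ mol.
Photons that must be absorbed: 5.945×10⁻⁶ / 0.410 = 1.450×10⁻⁵ mol.
Fraction absorbed: 1 − 10^(−0.311) = 0.5113.
Incident photons needed: 1.450×10⁻⁵ / 0.5113 = 2.836×10⁻⁵ mol.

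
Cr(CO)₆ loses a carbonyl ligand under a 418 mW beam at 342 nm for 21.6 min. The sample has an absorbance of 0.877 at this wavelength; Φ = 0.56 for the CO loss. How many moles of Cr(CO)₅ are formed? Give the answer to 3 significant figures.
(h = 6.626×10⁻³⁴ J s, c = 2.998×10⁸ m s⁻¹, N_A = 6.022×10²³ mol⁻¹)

7.52×10⁻⁴ mol

Photon energy at 342 nm: hc/λ = (6.626×10⁻³⁴)(2.998×10⁸)/(342×10⁻⁹) = 5.808×10⁻¹⁹ J.
Energy delivered: (418 mW)(1296 s) = 541.7 J.
Photons incident: 541.7 / 5.808×10⁻¹⁹ = 9.327×10²⁰, i.e. 9.327×10²⁰/6.022×10²³ = 0.001549 mol.
Fraction absorbed: 1 − 10^(−0.877) = 0.8673.
Photons absorbed: 0.8673 × 0.001549 = 0.001343 mol.
Product: Φ × n_abs = 0.56 × 0.001343 = 7.521×10⁻⁴ mol.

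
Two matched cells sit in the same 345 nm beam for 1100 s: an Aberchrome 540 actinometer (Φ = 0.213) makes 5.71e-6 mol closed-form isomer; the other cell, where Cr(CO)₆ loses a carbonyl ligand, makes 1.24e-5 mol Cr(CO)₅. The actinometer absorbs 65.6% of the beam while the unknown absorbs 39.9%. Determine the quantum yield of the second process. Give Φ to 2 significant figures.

Φ = 0.76

Photons absorbed by the actinometer: 5.71e-6 / 0.213 = 2.681e-5 mol.
Incident flux: 2.681e-5 / 0.656 = 4.087e-5 einstein.
Absorbed by unknown: 0.399 × 4.087e-5 = 1.631e-5 mol.
Φ(unknown) = 1.24e-5 / 1.631e-5 = 0.76.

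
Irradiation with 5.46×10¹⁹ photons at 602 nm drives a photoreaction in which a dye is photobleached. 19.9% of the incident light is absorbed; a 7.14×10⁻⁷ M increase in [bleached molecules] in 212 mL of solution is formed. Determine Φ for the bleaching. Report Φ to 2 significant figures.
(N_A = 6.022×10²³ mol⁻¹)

Product: (7.14×10⁻⁷ M)(0.212 L) = 1.514×10⁻⁷ mol.
Moles of photons: 5.46×10¹⁹ / 6.022×10²³ = 9.067×10⁻⁵ mol.
Photons absorbed: 0.199 × 9.067×10⁻⁵ = 1.804×10⁻⁵ mol.
Φ = 1.514×10⁻⁷ mol / 1.804×10⁻⁵ mol photons = 0.0084.

Φ = 0.0084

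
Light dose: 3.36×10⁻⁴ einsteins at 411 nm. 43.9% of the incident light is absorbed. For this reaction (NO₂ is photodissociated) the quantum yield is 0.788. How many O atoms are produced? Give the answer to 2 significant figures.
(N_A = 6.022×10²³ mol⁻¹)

Photons absorbed: 0.439 × 3.36×10⁻⁴ = 1.475×10⁻⁴ mol.
Product: Φ × n_abs = 0.788 × 1.475×10⁻⁴ = 1.162×10⁻⁴ mol.
As a count: 1.162×10⁻⁴ × 6.022×10²³ = 7.0×10¹⁹.

7.0×10¹⁹ atoms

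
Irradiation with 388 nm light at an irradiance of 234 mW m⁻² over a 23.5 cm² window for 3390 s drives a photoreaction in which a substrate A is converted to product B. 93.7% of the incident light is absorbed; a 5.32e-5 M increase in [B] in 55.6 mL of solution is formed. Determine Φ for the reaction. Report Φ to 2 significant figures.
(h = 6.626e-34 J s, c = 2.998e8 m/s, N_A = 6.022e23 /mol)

Product: (5.32e-5 M)(0.0556 L) = 2.958e-6 mol.
Photon energy at 388 nm: hc/λ = (6.626e-34)(2.998e8)/(388e-9) = 5.120e-19 J.
Energy delivered: (234 mW m⁻²)(23.5e-4 m²)(3390 s) = 1.864 J.
Photons incident: 1.864 / 5.120e-19 = 3.641e18, i.e. 3.641e18/6.022e23 = 6.046e-6 mol.
Photons absorbed: 0.937 × 6.046e-6 = 5.665e-6 mol.
Φ = 2.958e-6 mol / 5.665e-6 mol photons = 0.52.

Φ = 0.52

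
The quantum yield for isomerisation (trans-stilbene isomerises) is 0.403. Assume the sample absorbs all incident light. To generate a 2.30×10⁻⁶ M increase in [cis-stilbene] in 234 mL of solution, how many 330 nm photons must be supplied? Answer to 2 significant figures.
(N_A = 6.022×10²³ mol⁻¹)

8.0×10¹⁷ photons

Product: (2.30×10⁻⁶ M)(0.234 L) = 5.382×10⁻⁷ mol.
Photons that must be absorbed: 5.382×10⁻⁷ / 0.403 = 1.335×10⁻⁶ mol.
Photon count: 1.335×10⁻⁶ × 6.022×10²³ = 8.0×10¹⁷.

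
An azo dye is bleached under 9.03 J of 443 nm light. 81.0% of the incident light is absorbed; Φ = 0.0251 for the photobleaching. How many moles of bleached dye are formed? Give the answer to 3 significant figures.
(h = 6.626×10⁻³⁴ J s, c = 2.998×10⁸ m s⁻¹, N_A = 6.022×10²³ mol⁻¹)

Photon energy at 443 nm: hc/λ = (6.626×10⁻³⁴)(2.998×10⁸)/(443×10⁻⁹) = 4.484×10⁻¹⁹ J.
Photons incident: 9.03 / 4.484×10⁻¹⁹ = 2.014×10¹⁹, i.e. 2.014×10¹⁹/6.022×10²³ = 3.344×10⁻⁵ mol.
Photons absorbed: 0.810 × 3.344×10⁻⁵ = 2.709×10⁻⁵ mol.
Product: Φ × n_abs = 0.0251 × 2.709×10⁻⁵ = 6.800×10⁻⁷ mol.

6.80×10⁻⁷ mol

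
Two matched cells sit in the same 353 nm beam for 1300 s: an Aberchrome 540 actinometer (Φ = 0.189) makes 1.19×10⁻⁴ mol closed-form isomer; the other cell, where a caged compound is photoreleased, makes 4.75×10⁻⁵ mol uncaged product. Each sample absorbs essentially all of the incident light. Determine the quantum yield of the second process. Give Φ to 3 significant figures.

Photons absorbed by the actinometer: 1.19×10⁻⁴ / 0.189 = 6.296×10⁻⁴ mol.
Φ(unknown) = 4.75×10⁻⁵ / 6.296×10⁻⁴ = 0.0754.

Φ = 0.0754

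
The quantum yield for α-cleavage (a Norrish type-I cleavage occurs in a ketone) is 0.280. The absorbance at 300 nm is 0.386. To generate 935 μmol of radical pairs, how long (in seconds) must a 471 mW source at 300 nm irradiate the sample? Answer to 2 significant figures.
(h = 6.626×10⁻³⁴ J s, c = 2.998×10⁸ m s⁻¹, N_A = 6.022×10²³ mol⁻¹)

Product: 935 μmol = 9.35×10⁻⁴ mol.
Photons that must be absorbed: 9.35×10⁻⁴ / 0.280 = 0.003339 mol.
Fraction absorbed: 1 − 10^(−0.386) = 0.5889.
Incident photons needed: 0.003339 / 0.5889 = 0.005670 mol.
Photon energy: hc/λ = 6.622×10⁻¹⁹ J; per mole, 3.988×10⁵ J mol⁻¹.
Energy required: 0.005670 × 3.988×10⁵ = 2261 J.
Time: 2261 J / 0.471 W = 4800 s.

t ≈ 4800 s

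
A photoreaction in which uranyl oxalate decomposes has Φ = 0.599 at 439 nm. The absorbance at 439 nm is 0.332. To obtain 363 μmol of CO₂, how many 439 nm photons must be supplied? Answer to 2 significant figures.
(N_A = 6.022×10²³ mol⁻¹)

Product: 363 μmol = 3.63×10⁻⁴ mol.
Photons that must be absorbed: 3.63×10⁻⁴ / 0.599 = 6.060×10⁻⁴ mol.
Fraction absorbed: 1 − 10^(−0.332) = 0.5344.
Incident photons needed: 6.060×10⁻⁴ / 0.5344 = 0.001134 mol.
Photon count: 0.001134 × 6.022×10²³ = 6.8×10²⁰.

6.8×10²⁰ photons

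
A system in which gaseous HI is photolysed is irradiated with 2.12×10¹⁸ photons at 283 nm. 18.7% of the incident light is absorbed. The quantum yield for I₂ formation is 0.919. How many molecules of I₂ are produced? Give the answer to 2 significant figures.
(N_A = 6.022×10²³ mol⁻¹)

3.6×10¹⁷ molecules

Moles of photons: 2.12×10¹⁸ / 6.022×10²³ = 3.520×10⁻⁶ mol.
Photons absorbed: 0.187 × 3.520×10⁻⁶ = 6.582×10⁻⁷ mol.
Product: Φ × n_abs = 0.919 × 6.582×10⁻⁷ = 6.049×10⁻⁷ mol.
As a count: 6.049×10⁻⁷ × 6.022×10²³ = 3.6×10¹⁷.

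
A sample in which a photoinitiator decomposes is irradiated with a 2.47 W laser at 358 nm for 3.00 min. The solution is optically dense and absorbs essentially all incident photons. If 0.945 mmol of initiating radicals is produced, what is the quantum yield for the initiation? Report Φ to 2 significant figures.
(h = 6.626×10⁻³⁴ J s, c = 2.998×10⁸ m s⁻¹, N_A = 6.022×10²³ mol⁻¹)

Product: 0.945 mmol = 9.45×10⁻⁴ mol.
Photon energy at 358 nm: hc/λ = (6.626×10⁻³⁴)(2.998×10⁸)/(358×10⁻⁹) = 5.549×10⁻¹⁹ J.
Energy delivered: (2.47 W)(180 s) = 444.6 J.
Photons incident: 444.6 / 5.549×10⁻¹⁹ = 8.012×10²⁰, i.e. 8.012×10²⁰/6.022×10²³ = 0.001330 mol.
Φ = 9.45×10⁻⁴ mol / 0.001330 mol photons = 0.71.

Φ = 0.71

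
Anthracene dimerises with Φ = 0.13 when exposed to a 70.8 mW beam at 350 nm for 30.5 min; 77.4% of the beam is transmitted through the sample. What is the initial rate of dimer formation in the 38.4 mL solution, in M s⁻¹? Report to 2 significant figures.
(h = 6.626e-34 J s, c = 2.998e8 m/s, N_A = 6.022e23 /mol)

1.6e-7 M s⁻¹

Photon energy at 350 nm: hc/λ = (6.626e-34)(2.998e8)/(350e-9) = 5.676e-19 J.
Energy delivered: (70.8 mW)(1830 s) = 129.6 J.
Photons incident: 129.6 / 5.676e-19 = 2.283e20, i.e. 2.283e20/6.022e23 = 3.791e-4 mol.
Fraction absorbed: 1 − 77.4/100 = 0.2260.
Photons absorbed: 0.2260 × 3.791e-4 = 8.568e-5 mol.
Product formed: 0.13 × 8.568e-5 = 1.114e-5 mol.
Rate: 1.114e-5 mol / (1830 s × 0.0384 L) = 1.6e-7 M s⁻¹.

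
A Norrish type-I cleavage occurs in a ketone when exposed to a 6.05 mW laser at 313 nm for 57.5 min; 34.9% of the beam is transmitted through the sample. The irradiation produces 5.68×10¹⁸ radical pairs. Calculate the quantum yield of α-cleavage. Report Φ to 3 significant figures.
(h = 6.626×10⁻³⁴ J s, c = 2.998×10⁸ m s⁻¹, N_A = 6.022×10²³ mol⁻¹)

Φ = 0.265

Product: 5.68×10¹⁸ / 6.022×10²³ = 9.432×10⁻⁶ mol.
Photon energy at 313 nm: hc/λ = (6.626×10⁻³⁴)(2.998×10⁸)/(313×10⁻⁹) = 6.347×10⁻¹⁹ J.
Energy delivered: (6.05 mW)(3450 s) = 20.87 J.
Photons incident: 20.87 / 6.347×10⁻¹⁹ = 3.288×10¹⁹, i.e. 3.288×10¹⁹/6.022×10²³ = 5.460×10⁻⁵ mol.
Fraction absorbed: 1 − 34.9/100 = 0.6510.
Photons absorbed: 0.6510 × 5.460×10⁻⁵ = 3.554×10⁻⁵ mol.
Φ = 9.432×10⁻⁶ mol / 3.554×10⁻⁵ mol photons = 0.265.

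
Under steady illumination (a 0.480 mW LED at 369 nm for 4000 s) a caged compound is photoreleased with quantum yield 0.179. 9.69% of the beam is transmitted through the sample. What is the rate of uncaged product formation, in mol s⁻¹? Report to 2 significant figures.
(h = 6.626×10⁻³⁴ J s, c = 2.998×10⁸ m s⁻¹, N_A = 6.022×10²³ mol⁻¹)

Photon energy at 369 nm: hc/λ = (6.626×10⁻³⁴)(2.998×10⁸)/(369×10⁻⁹) = 5.383×10⁻¹⁹ J.
Energy delivered: (0.480 mW)(4000 s) = 1.920 J.
Photons incident: 1.920 / 5.383×10⁻¹⁹ = 3.567×10¹⁸, i.e. 3.567×10¹⁸/6.022×10²³ = 5.923×10⁻⁶ mol.
Fraction absorbed: 1 − 9.69/100 = 0.9031.
Photons absorbed: 0.9031 × 5.923×10⁻⁶ = 5.349×10⁻⁶ mol.
Product formed: 0.179 × 5.349×10⁻⁶ = 9.575×10⁻⁷ mol.
Rate: 9.575×10⁻⁷ / 4000 s = 2.4×10⁻¹⁰ mol s⁻¹.

2.4×10⁻¹⁰ mol s⁻¹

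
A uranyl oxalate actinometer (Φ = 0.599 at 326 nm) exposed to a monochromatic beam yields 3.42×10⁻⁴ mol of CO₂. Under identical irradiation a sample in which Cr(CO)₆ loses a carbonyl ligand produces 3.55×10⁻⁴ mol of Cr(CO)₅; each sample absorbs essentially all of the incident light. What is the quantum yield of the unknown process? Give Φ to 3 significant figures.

Photons absorbed by the actinometer: 3.42×10⁻⁴ / 0.599 = 5.710×10⁻⁴ mol.
Φ(unknown) = 3.55×10⁻⁴ / 5.710×10⁻⁴ = 0.622.

Φ = 0.622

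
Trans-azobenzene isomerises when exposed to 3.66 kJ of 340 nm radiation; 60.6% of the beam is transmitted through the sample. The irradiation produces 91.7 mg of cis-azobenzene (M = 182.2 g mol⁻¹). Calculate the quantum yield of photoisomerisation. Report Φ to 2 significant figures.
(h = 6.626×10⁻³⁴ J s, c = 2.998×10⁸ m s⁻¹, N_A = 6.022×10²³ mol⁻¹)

Φ = 0.12

Product: 91.7 mg / 182.2 g mol⁻¹ = 5.033×10⁻⁴ mol.
Photon energy at 340 nm: hc/λ = (6.626×10⁻³⁴)(2.998×10⁸)/(340×10⁻⁹) = 5.843×10⁻¹⁹ J.
Incident energy: 3.66 kJ = 3660 J.
Photons incident: 3660 / 5.843×10⁻¹⁹ = 6.264×10²¹, i.e. 6.264×10²¹/6.022×10²³ = 0.01040 mol.
Fraction absorbed: 1 − 60.6/100 = 0.3940.
Photons absorbed: 0.3940 × 0.01040 = 0.004098 mol.
Φ = 5.033×10⁻⁴ mol / 0.004098 mol photons = 0.12.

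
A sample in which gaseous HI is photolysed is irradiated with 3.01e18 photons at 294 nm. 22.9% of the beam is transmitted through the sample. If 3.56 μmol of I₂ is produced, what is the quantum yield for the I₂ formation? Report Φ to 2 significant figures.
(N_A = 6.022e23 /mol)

Φ = 0.92

Product: 3.56 μmol = 3.56e-6 mol.
Moles of photons: 3.01e18 / 6.022e23 = 4.998e-6 mol.
Fraction absorbed: 1 − 22.9/100 = 0.7710.
Photons absorbed: 0.7710 × 4.998e-6 = 3.853e-6 mol.
Φ = 3.56e-6 mol / 3.853e-6 mol photons = 0.92.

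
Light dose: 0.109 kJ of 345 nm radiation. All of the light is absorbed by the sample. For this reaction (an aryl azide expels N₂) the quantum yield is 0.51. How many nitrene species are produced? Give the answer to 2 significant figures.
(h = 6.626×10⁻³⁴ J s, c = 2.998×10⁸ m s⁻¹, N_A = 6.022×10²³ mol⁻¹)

Photon energy at 345 nm: hc/λ = (6.626×10⁻³⁴)(2.998×10⁸)/(345×10⁻⁹) = 5.758×10⁻¹⁹ J.
Incident energy: 0.109 kJ = 109 J.
Photons incident: 109 / 5.758×10⁻¹⁹ = 1.893×10²⁰, i.e. 1.893×10²⁰/6.022×10²³ = 3.143×10⁻⁴ mol.
Product: Φ × n_abs = 0.51 × 3.143×10⁻⁴ = 1.603×10⁻⁴ mol.
As a count: 1.603×10⁻⁴ × 6.022×10²³ = 9.7×10¹⁹.

9.7×10¹⁹ species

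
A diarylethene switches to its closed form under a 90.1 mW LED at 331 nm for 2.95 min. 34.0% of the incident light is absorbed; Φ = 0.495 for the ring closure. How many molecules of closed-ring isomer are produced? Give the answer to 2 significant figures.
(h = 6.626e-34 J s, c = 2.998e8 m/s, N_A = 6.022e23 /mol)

4.5e18 molecules

Photon energy at 331 nm: hc/λ = (6.626e-34)(2.998e8)/(331e-9) = 6.001e-19 J.
Energy delivered: (90.1 mW)(177 s) = 15.95 J.
Photons incident: 15.95 / 6.001e-19 = 2.658e19, i.e. 2.658e19/6.022e23 = 4.414e-5 mol.
Photons absorbed: 0.340 × 4.414e-5 = 1.501e-5 mol.
Product: Φ × n_abs = 0.495 × 1.501e-5 = 7.430e-6 mol.
As a count: 7.430e-6 × 6.022e23 = 4.5e18.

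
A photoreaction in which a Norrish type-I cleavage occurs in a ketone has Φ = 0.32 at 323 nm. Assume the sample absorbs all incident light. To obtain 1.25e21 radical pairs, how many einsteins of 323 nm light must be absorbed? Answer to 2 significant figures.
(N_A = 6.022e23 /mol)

0.0065 einstein

Product: 1.25e21 / 6.022e23 = 0.002076 mol.
Photons that must be absorbed: 0.002076 / 0.32 = 0.006488 mol.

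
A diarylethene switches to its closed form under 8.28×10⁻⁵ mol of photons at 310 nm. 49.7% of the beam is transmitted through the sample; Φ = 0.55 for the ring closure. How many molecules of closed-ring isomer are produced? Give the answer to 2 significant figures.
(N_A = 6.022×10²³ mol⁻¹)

Fraction absorbed: 1 − 49.7/100 = 0.5030.
Photons absorbed: 0.5030 × 8.28×10⁻⁵ = 4.165×10⁻⁵ mol.
Product: Φ × n_abs = 0.55 × 4.165×10⁻⁵ = 2.291×10⁻⁵ mol.
As a count: 2.291×10⁻⁵ × 6.022×10²³ = 1.4×10¹⁹.

1.4×10¹⁹ molecules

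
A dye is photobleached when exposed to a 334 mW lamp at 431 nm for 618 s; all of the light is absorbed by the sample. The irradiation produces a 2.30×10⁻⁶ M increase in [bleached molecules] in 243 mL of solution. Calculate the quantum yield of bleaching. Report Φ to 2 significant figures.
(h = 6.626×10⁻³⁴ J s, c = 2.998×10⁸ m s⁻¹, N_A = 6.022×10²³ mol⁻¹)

Φ = 7.5×10⁻⁴

Product: (2.30×10⁻⁶ M)(0.243 L) = 5.589×10⁻⁷ mol.
Photon energy at 431 nm: hc/λ = (6.626×10⁻³⁴)(2.998×10⁸)/(431×10⁻⁹) = 4.609×10⁻¹⁹ J.
Energy delivered: (334 mW)(618 s) = 206.4 J.
Photons incident: 206.4 / 4.609×10⁻¹⁹ = 4.478×10²⁰, i.e. 4.478×10²⁰/6.022×10²³ = 7.436×10⁻⁴ mol.
Φ = 5.589×10⁻⁷ mol / 7.436×10⁻⁴ mol photons = 7.5×10⁻⁴.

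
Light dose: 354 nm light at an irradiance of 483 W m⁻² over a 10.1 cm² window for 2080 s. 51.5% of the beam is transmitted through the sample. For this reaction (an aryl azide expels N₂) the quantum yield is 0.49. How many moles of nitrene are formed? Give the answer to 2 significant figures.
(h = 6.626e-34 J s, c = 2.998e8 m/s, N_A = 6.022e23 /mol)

Photon energy at 354 nm: hc/λ = (6.626e-34)(2.998e8)/(354e-9) = 5.612e-19 J.
Energy delivered: (483 W m⁻²)(10.1e-4 m²)(2080 s) = 1015 J.
Photons incident: 1015 / 5.612e-19 = 1.809e21, i.e. 1.809e21/6.022e23 = 0.003004 mol.
Fraction absorbed: 1 − 51.5/100 = 0.4850.
Photons absorbed: 0.4850 × 0.003004 = 0.001457 mol.
Product: Φ × n_abs = 0.49 × 0.001457 = 7.139e-4 mol.

7.1e-4 mol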